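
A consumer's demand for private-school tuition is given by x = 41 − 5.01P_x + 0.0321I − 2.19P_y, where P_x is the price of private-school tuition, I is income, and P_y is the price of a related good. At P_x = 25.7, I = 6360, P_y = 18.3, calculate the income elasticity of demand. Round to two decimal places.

At the given point, x = 41 − 5.01(25.7) + 0.0321(6360) − 2.19(18.3) = 41 − 128.757 + 204.156 − 40.077 = 76.322.
∂x/∂I = +0.0321, so E_I = 0.0321·(6360/76.322) ≈ 2.67.
E_I > 1: normal good (luxury).

2.67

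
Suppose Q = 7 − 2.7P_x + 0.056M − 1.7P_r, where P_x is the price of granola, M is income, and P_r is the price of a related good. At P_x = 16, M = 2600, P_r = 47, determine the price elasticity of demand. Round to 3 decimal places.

Substituting, Q = 7 − 2.7(16) + 0.056(2600) − 1.7(47) = 7 − 43.2 + 145.6 − 79.9 = 29.5.
∂Q/∂P_x = −2.7, so E_p = (−2.7)·(16/29.5) ≈ -1.464.
|E_p| > 1: demand is elastic.

-1.464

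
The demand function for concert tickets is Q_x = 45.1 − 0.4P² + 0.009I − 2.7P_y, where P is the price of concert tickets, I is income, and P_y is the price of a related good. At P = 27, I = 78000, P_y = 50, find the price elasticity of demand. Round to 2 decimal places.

Substituting, Q_x = 45.1 − 0.4(27)² + 0.009(78000) − 2.7(50) = 45.1 − 291.6 + 702 − 135 = 320.5.
∂Q_x/∂P = −2·0.4·P = -21.6, so E_p = -21.6·(27/320.5) ≈ -1.82.
|E_p| > 1: demand is elastic.

-1.82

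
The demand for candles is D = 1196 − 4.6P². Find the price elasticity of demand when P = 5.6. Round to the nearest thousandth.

At P = 5.6, D = 1051.744.
dD/dP = −2·4.6·P = −51.52.
Point elasticity E = (dD/dP)·(P/D) = -51.52 × 5.6/1051.744 ≈ -0.274.
|E| < 1, so demand is inelastic at this price.

-0.274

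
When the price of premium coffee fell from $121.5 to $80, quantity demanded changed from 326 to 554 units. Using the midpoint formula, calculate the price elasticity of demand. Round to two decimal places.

%ΔQ = (554 − 326)/[(326 + 554)/2] = 228/440 ≈ 0.5182.
%Δp = (80 − 121.5)/[(121.5 + 80)/2] = -41.5/100.75 ≈ -0.4119.
Arc elasticity E = %ΔQ/%Δp ≈ 0.5182/-0.4119 ≈ -1.26.
|E| > 1: demand is elastic over this range.

-1.26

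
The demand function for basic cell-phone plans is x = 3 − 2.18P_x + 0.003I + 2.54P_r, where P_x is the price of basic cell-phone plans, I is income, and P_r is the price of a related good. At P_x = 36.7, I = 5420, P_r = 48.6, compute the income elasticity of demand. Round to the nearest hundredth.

0.26

Evaluating quantity at (P_x, I, P_r) gives x = 3 − 2.18(36.7) + 0.003(5420) + 2.54(48.6) = 3 − 80.006 + 16.26 + 123.444 = 62.698.
∂x/∂I = +0.003, so E_I = 0.003·(5420/62.698) ≈ 0.26.
E_I ∈ (0,1): normal good (necessity).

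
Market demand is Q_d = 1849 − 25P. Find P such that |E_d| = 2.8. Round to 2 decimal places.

Set −bP/(a − bP) = −2.8 ⇒ bP = 2.8(a − bP) ⇒ bP(1+2.8) = 2.8·a.
P = 2.8·1849/(25·3.8) ≈ 54.50.

54.50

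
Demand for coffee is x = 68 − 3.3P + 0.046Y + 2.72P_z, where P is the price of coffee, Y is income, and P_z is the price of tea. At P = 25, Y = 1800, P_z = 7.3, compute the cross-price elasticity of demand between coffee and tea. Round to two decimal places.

0.23

At the given point, x = 68 − 3.3(25) + 0.046(1800) + 2.72(7.3) = 68 − 82.5 + 82.8 + 19.856 = 88.156.
∂x/∂P_z = +2.72, so E_xy = 2.72·(7.3/88.156) ≈ 0.23.
E_xy > 0: the goods are substitutes.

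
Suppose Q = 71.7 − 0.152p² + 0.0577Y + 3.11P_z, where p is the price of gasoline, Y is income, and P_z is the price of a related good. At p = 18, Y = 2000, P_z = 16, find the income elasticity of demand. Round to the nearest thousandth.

0.615

At the given point, Q = 71.7 − 0.152(18)² + 0.0577(2000) + 3.11(16) = 71.7 − 49.248 + 115.4 + 49.76 = 187.612.
∂Q/∂Y = +0.0577, so E_I = 0.0577·(2000/187.612) ≈ 0.615.
E_I ∈ (0,1): normal good (necessity).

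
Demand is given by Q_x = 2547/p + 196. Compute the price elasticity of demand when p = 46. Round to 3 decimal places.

At p = 46, Q_x = 251.3696.
dQ_x/dp = −2547/p² = −1.2037.
Point elasticity E = (dQ_x/dp)·(p/Q_x) = -1.2037 × 46/251.3696 ≈ -0.220.
|E| < 1, so demand is inelastic at this price.

-0.220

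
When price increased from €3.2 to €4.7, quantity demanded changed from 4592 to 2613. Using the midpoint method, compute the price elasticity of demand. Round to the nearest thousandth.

%ΔQ = (2613 − 4592)/[(4592 + 2613)/2] = -1979/3602.5 ≈ -0.5493.
%Δp = (4.7 − 3.2)/[(3.2 + 4.7)/2] = 1.5/3.95 ≈ 0.3797.
Arc elasticity E = %ΔQ/%Δp ≈ -0.5493/0.3797 ≈ -1.447.
|E| > 1: demand is elastic over this range.

-1.447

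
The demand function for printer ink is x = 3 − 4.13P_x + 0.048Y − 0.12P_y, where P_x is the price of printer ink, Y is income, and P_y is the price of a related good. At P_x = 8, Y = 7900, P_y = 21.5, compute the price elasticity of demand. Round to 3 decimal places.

-0.095

Substituting, x = 3 − 4.13(8) + 0.048(7900) − 0.12(21.5) = 3 − 33.04 + 379.2 − 2.58 = 346.58.
∂x/∂P_x = −4.13, so E_p = (−4.13)·(8/346.58) ≈ -0.095.
|E_p| < 1: demand is inelastic.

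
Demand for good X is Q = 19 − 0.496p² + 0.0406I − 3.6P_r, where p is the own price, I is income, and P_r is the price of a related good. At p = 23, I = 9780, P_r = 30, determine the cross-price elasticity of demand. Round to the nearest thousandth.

Evaluating quantity at (p, I, P_r) gives Q = 19 − 0.496(23)² + 0.0406(9780) − 3.6(30) = 19 − 262.384 + 397.068 − 108 = 45.684.
∂Q/∂P_r = −3.6, so E_xy = -3.6·(30/45.684) ≈ -2.364.
E_xy < 0: the goods are complements.

-2.364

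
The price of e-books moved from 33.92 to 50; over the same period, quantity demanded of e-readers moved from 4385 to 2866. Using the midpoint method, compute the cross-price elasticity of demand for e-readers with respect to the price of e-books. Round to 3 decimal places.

-1.093

%ΔQ_x = (2866 − 4385)/[(4385+2866)/2] = -1519/3625.5 ≈ -0.4190.
%ΔP_y = (50 − 33.92)/[(33.92+50)/2] ≈ 0.3832.
E_xy = -0.4190/0.3832 ≈ -1.093.
E_xy < 0, so e-readers and e-books are complements.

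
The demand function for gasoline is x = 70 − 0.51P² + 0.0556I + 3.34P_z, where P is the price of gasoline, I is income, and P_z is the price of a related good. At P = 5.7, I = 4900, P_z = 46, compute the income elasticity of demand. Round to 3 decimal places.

0.568

At the given point, x = 70 − 0.51(5.7)² + 0.0556(4900) + 3.34(46) = 70 − 16.5699 + 272.44 + 153.64 = 479.5101.
∂x/∂I = +0.0556, so E_I = 0.0556·(4900/479.5101) ≈ 0.568.
E_I ∈ (0,1): normal good (necessity).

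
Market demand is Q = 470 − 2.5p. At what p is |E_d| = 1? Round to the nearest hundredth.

94.00

For linear demand Q = a − bp, E = −bp/(a − bp). |E| = 1 ⇒ bp = a − bp ⇒ p = a/(2b).
p = 470/(2·2.5) = 94.00.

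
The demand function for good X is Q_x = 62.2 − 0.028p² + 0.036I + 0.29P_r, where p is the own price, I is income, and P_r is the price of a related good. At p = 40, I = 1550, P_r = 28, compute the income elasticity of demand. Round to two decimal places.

Evaluating quantity at (p, I, P_r) gives Q_x = 62.2 − 0.028(40)² + 0.036(1550) + 0.29(28) = 62.2 − 44.8 + 55.8 + 8.12 = 81.32.
∂Q_x/∂I = +0.036, so E_I = 0.036·(1550/81.32) ≈ 0.69.
E_I ∈ (0,1): normal good (necessity).

0.69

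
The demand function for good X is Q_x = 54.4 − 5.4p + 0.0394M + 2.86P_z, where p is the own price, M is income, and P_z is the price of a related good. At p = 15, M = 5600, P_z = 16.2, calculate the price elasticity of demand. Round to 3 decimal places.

Substituting, Q_x = 54.4 − 5.4(15) + 0.0394(5600) + 2.86(16.2) = 54.4 − 81 + 220.64 + 46.332 = 240.372.
∂Q_x/∂p = −5.4, so E_p = (−5.4)·(15/240.372) ≈ -0.337.
|E_p| < 1: demand is inelastic.

-0.337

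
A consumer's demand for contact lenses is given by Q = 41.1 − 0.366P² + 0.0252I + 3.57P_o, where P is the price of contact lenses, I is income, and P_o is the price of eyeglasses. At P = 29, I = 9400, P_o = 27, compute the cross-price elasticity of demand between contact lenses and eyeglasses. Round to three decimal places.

Evaluating quantity at (P, I, P_o) gives Q = 41.1 − 0.366(29)² + 0.0252(9400) + 3.57(27) = 41.1 − 307.806 + 236.88 + 96.39 = 66.564.
∂Q/∂P_o = +3.57, so E_xy = 3.57·(27/66.564) ≈ 1.448.
E_xy > 0: the goods are substitutes.

1.448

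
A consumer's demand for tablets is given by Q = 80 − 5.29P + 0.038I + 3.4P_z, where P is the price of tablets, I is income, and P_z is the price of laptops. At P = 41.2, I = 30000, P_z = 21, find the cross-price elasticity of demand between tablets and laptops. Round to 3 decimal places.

0.067

Q = 80 − 5.29(41.2) + 0.038(30000) + 3.4(21) = 80 − 217.948 + 1140 + 71.4 = 1073.452.
∂Q/∂P_z = +3.4, so E_xy = 3.4·(21/1073.452) ≈ 0.067.
E_xy > 0: the goods are substitutes.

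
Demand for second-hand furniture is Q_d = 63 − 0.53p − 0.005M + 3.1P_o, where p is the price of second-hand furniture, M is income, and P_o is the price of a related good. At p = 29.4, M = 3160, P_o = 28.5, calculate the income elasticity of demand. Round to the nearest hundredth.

-0.13

Q_d = 63 − 0.53(29.4) − 0.005(3160) + 3.1(28.5) = 63 − 15.582 − 15.8 + 88.35 = 119.968.
∂Q_d/∂M = −0.005, so E_I = -0.005·(3160/119.968) ≈ -0.13.
E_I < 0: inferior good.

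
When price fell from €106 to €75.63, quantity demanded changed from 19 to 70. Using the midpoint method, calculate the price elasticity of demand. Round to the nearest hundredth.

-3.43

%Δq = (70 − 19)/[(19 + 70)/2] = 51/44.5 ≈ 1.1461.
%ΔP = (75.63 − 106)/[(106 + 75.63)/2] = -30.37/90.815 ≈ -0.3344.
Arc elasticity E = %Δq/%ΔP ≈ 1.1461/-0.3344 ≈ -3.43.
|E| > 1: demand is elastic over this range.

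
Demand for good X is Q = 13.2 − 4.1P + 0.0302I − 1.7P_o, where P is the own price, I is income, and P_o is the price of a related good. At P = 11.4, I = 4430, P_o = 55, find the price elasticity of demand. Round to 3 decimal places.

-6.929

Substituting, Q = 13.2 − 4.1(11.4) + 0.0302(4430) − 1.7(55) = 13.2 − 46.74 + 133.786 − 93.5 = 6.746.
∂Q/∂P = −4.1, so E_p = (−4.1)·(11.4/6.746) ≈ -6.929.
|E_p| > 1: demand is elastic.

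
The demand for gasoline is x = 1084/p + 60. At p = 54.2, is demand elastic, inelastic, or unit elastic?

At p = 54.2, x = 80.
dx/dp = −1084/p² = −0.369.
Point elasticity E = (dx/dp)·(p/x) = -0.369 × 54.2/80 ≈ -0.250.
|E| ≈ 0.250 < 1, so demand is inelastic.

inelastic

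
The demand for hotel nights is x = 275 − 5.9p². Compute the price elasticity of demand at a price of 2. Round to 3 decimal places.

At p = 2, x = 251.4.
dx/dp = −2·5.9·p = −23.6.
Point elasticity E = (dx/dp)·(p/x) = -23.6 × 2/251.4 ≈ -0.188.
|E| < 1, so demand is inelastic at this price.

-0.188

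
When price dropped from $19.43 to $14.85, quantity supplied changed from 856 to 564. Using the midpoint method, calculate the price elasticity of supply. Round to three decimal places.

1.539

%Δq = (564 − 856)/[(856 + 564)/2] = -292/710 ≈ -0.4113.
%ΔP = (14.85 − 19.43)/[(19.43 + 14.85)/2] = -4.58/17.14 ≈ -0.2672.
Arc elasticity E = %Δq/%ΔP ≈ -0.4113/-0.2672 ≈ 1.539.
|E| > 1: supply is elastic over this range.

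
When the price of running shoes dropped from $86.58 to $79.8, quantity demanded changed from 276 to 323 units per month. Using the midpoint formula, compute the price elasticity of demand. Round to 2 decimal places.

-1.93

%ΔQ = (323 − 276)/[(276 + 323)/2] = 47/299.5 ≈ 0.1569.
%Δp = (79.8 − 86.58)/[(86.58 + 79.8)/2] = -6.78/83.19 ≈ -0.0815.
Arc elasticity E = %ΔQ/%Δp ≈ 0.1569/-0.0815 ≈ -1.93.
|E| > 1: demand is elastic over this range.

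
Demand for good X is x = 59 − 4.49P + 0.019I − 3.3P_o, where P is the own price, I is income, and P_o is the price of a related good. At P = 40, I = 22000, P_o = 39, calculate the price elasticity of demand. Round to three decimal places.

-1.065

Evaluating quantity at (P, I, P_o) gives x = 59 − 4.49(40) + 0.019(22000) − 3.3(39) = 59 − 179.6 + 418 − 128.7 = 168.7.
∂x/∂P = −4.49, so E_p = (−4.49)·(40/168.7) ≈ -1.065.
|E_p| > 1: demand is elastic.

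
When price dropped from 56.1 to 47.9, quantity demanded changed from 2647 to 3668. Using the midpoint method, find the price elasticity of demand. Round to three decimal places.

%Δq = (3668 − 2647)/[(2647 + 3668)/2] = 1021/3157.5 ≈ 0.3234.
%ΔP = (47.9 − 56.1)/[(56.1 + 47.9)/2] = -8.2/52 ≈ -0.1577.
Arc elasticity E = %Δq/%ΔP ≈ 0.3234/-0.1577 ≈ -2.051.
|E| > 1: demand is elastic over this range.

-2.051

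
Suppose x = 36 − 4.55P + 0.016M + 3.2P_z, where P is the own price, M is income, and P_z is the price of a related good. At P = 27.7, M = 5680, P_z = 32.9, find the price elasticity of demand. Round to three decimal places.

-1.188

First evaluate x: 36 − 4.55(27.7) + 0.016(5680) + 3.2(32.9) = 36 − 126.035 + 90.88 + 105.28 = 106.125.
∂x/∂P = −4.55, so E_p = (−4.55)·(27.7/106.125) ≈ -1.188.
|E_p| > 1: demand is elastic.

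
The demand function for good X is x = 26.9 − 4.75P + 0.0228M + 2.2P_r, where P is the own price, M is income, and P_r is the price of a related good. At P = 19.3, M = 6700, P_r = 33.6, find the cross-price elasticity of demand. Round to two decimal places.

x = 26.9 − 4.75(19.3) + 0.0228(6700) + 2.2(33.6) = 26.9 − 91.675 + 152.76 + 73.92 = 161.905.
∂x/∂P_r = +2.2, so E_xy = 2.2·(33.6/161.905) ≈ 0.46.
E_xy > 0: the goods are substitutes.

0.46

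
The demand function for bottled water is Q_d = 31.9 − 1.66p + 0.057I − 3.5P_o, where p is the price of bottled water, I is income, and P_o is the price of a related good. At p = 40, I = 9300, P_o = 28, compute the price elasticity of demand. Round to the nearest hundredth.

Substituting, Q_d = 31.9 − 1.66(40) + 0.057(9300) − 3.5(28) = 31.9 − 66.4 + 530.1 − 98 = 397.6.
∂Q_d/∂p = −1.66, so E_p = (−1.66)·(40/397.6) ≈ -0.17.
|E_p| < 1: demand is inelastic.

-0.17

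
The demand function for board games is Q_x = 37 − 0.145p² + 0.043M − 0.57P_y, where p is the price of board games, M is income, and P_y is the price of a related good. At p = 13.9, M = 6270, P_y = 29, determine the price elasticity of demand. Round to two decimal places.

First evaluate Q_x: 37 − 0.145(13.9)² + 0.043(6270) − 0.57(29) = 37 − 28.0155 + 269.61 − 16.53 = 262.0646.
∂Q_x/∂p = −2·0.145·p = -4.031, so E_p = -4.031·(13.9/262.0646) ≈ -0.21.
|E_p| < 1: demand is inelastic.

-0.21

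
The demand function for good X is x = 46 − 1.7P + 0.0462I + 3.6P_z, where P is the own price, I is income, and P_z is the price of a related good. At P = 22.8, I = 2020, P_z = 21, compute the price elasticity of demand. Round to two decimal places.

-0.22

First evaluate x: 46 − 1.7(22.8) + 0.0462(2020) + 3.6(21) = 46 − 38.76 + 93.324 + 75.6 = 176.164.
∂x/∂P = −1.7, so E_p = (−1.7)·(22.8/176.164) ≈ -0.22.
|E_p| < 1: demand is inelastic.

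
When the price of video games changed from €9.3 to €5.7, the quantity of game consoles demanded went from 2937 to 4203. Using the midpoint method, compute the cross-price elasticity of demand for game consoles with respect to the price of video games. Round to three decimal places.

%ΔQ_x = (4203 − 2937)/[(2937+4203)/2] = 1266/3570 ≈ 0.3546.
%ΔP_y = (5.7 − 9.3)/[(9.3+5.7)/2] ≈ -0.4800.
E_xy = 0.3546/-0.4800 ≈ -0.739.
E_xy < 0, so game consoles and video games are complements.

-0.739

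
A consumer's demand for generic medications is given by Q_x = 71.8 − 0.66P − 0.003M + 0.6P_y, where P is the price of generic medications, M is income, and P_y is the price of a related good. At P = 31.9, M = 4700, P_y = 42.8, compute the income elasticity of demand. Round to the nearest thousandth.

At the given point, Q_x = 71.8 − 0.66(31.9) − 0.003(4700) + 0.6(42.8) = 71.8 − 21.054 − 14.1 + 25.68 = 62.326.
∂Q_x/∂M = −0.003, so E_I = -0.003·(4700/62.326) ≈ -0.226.
E_I < 0: inferior good.

-0.226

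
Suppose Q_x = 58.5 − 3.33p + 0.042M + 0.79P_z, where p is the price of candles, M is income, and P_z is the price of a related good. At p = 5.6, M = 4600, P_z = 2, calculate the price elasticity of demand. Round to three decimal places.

-0.079

At the given point, Q_x = 58.5 − 3.33(5.6) + 0.042(4600) + 0.79(2) = 58.5 − 18.648 + 193.2 + 1.58 = 234.632.
∂Q_x/∂p = −3.33, so E_p = (−3.33)·(5.6/234.632) ≈ -0.079.
|E_p| < 1: demand is inelastic.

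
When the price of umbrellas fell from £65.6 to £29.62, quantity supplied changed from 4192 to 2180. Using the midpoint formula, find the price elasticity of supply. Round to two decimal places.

0.84

%ΔQ = (2180 − 4192)/[(4192 + 2180)/2] = -2012/3186 ≈ -0.6315.
%Δp = (29.62 − 65.6)/[(65.6 + 29.62)/2] = -35.98/47.61 ≈ -0.7557.
Arc elasticity E = %ΔQ/%Δp ≈ -0.6315/-0.7557 ≈ 0.84.
|E| < 1: supply is inelastic over this range.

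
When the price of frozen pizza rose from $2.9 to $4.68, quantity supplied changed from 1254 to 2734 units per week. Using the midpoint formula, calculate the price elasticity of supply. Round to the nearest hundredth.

%Δq = (2734 − 1254)/[(1254 + 2734)/2] = 1480/1994 ≈ 0.7422.
%Δp = (4.68 − 2.9)/[(2.9 + 4.68)/2] = 1.78/3.79 ≈ 0.4697.
Arc elasticity E = %Δq/%Δp ≈ 0.7422/0.4697 ≈ 1.58.
|E| > 1: supply is elastic over this range.

1.58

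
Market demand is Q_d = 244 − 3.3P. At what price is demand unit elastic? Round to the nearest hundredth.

For linear demand Q_d = a − bP, E = −bP/(a − bP). |E| = 1 ⇒ bP = a − bP ⇒ P = a/(2b).
P = 244/(2·3.3) ≈ 36.97.

36.97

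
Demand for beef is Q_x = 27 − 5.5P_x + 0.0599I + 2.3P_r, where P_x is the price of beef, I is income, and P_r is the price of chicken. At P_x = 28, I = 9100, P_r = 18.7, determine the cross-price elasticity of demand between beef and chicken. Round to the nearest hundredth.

At the given point, Q_x = 27 − 5.5(28) + 0.0599(9100) + 2.3(18.7) = 27 − 154 + 545.09 + 43.01 = 461.1.
∂Q_x/∂P_r = +2.3, so E_xy = 2.3·(18.7/461.1) ≈ 0.09.
E_xy > 0: the goods are substitutes.

0.09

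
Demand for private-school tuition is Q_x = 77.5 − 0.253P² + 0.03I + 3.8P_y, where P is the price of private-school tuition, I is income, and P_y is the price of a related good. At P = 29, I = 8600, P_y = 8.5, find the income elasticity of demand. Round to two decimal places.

1.66

Q_x = 77.5 − 0.253(29)² + 0.03(8600) + 3.8(8.5) = 77.5 − 212.773 + 258 + 32.3 = 155.027.
∂Q_x/∂I = +0.03, so E_I = 0.03·(8600/155.027) ≈ 1.66.
E_I > 1: normal good (luxury).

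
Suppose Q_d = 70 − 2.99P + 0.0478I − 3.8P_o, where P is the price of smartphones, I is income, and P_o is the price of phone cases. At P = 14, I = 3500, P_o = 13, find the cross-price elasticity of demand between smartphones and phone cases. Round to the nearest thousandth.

-0.338

Evaluating quantity at (P, I, P_o) gives Q_d = 70 − 2.99(14) + 0.0478(3500) − 3.8(13) = 70 − 41.86 + 167.3 − 49.4 = 146.04.
∂Q_d/∂P_o = −3.8, so E_xy = -3.8·(13/146.04) ≈ -0.338.
E_xy < 0: the goods are complements.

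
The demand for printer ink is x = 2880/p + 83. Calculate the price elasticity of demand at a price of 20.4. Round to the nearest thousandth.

At p = 20.4, x = 224.1765.
dx/dp = −2880/p² = −6.9204.
Point elasticity E = (dx/dp)·(p/x) = -6.9204 × 20.4/224.1765 ≈ -0.630.
|E| < 1, so demand is inelastic at this price.

-0.630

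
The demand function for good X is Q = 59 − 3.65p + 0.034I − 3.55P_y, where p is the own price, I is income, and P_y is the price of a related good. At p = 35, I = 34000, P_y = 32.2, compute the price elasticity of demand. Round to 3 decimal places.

-0.131

At the given point, Q = 59 − 3.65(35) + 0.034(34000) − 3.55(32.2) = 59 − 127.75 + 1156 − 114.31 = 972.94.
∂Q/∂p = −3.65, so E_p = (−3.65)·(35/972.94) ≈ -0.131.
|E_p| < 1: demand is inelastic.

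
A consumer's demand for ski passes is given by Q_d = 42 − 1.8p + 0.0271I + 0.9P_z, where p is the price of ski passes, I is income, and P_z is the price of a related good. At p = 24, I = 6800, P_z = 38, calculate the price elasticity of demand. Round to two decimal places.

Substituting, Q_d = 42 − 1.8(24) + 0.0271(6800) + 0.9(38) = 42 − 43.2 + 184.28 + 34.2 = 217.28.
∂Q_d/∂p = −1.8, so E_p = (−1.8)·(24/217.28) ≈ -0.20.
|E_p| < 1: demand is inelastic.

-0.20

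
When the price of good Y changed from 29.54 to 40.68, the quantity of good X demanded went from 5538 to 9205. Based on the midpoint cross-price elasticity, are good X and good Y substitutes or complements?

%ΔQ_x = (9205 − 5538)/[(5538+9205)/2] = 3667/7371.5 ≈ 0.4975.
%ΔP_y = (40.68 − 29.54)/[(29.54+40.68)/2] ≈ 0.3173.
E_xy = 0.4975/0.3173 ≈ 1.568.
E_xy > 0, so the goods are substitutes.

substitutes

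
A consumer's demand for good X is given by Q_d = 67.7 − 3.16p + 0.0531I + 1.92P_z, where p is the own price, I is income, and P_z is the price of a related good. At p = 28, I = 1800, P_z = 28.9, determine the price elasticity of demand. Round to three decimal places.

At the given point, Q_d = 67.7 − 3.16(28) + 0.0531(1800) + 1.92(28.9) = 67.7 − 88.48 + 95.58 + 55.488 = 130.288.
∂Q_d/∂p = −3.16, so E_p = (−3.16)·(28/130.288) ≈ -0.679.
|E_p| < 1: demand is inelastic.

-0.679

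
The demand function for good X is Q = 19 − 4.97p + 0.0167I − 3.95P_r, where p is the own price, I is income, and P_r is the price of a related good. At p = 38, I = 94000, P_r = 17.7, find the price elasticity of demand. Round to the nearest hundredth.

-0.14

Q = 19 − 4.97(38) + 0.0167(94000) − 3.95(17.7) = 19 − 188.86 + 1569.8 − 69.915 = 1330.025.
∂Q/∂p = −4.97, so E_p = (−4.97)·(38/1330.025) ≈ -0.14.
|E_p| < 1: demand is inelastic.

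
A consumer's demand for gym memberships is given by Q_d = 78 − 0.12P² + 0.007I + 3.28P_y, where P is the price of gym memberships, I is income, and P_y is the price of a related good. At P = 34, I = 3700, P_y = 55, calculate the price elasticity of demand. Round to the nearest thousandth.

-1.906

Q_d = 78 − 0.12(34)² + 0.007(3700) + 3.28(55) = 78 − 138.72 + 25.9 + 180.4 = 145.58.
∂Q_d/∂P = −2·0.12·P = -8.16, so E_p = -8.16·(34/145.58) ≈ -1.906.
|E_p| > 1: demand is elastic.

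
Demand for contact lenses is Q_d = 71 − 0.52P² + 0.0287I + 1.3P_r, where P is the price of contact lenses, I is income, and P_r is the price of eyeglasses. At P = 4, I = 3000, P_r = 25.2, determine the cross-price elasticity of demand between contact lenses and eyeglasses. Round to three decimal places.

First evaluate Q_d: 71 − 0.52(4)² + 0.0287(3000) + 1.3(25.2) = 71 − 8.32 + 86.1 + 32.76 = 181.54.
∂Q_d/∂P_r = +1.3, so E_xy = 1.3·(25.2/181.54) ≈ 0.180.
E_xy > 0: the goods are substitutes.

0.180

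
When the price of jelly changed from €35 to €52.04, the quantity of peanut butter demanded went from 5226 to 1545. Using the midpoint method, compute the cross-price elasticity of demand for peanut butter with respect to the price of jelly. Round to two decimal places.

%ΔQ_x = (1545 − 5226)/[(5226+1545)/2] = -3681/3385.5 ≈ -1.0873.
%ΔP_y = (52.04 − 35)/[(35+52.04)/2] ≈ 0.3915.
E_xy = -1.0873/0.3915 ≈ -2.78.
E_xy < 0, so peanut butter and jelly are complements.

-2.78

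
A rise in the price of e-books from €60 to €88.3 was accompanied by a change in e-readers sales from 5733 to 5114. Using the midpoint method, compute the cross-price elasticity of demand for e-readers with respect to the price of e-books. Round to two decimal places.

%ΔQ_x = (5114 − 5733)/[(5733+5114)/2] = -619/5423.5 ≈ -0.1141.
%ΔP_y = (88.3 − 60)/[(60+88.3)/2] ≈ 0.3817.
E_xy = -0.1141/0.3817 ≈ -0.30.
E_xy < 0, so e-readers and e-books are complements.

-0.30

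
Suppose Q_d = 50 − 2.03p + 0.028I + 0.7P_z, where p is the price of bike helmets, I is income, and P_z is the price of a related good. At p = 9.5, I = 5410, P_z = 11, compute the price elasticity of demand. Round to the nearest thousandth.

-0.102

At the given point, Q_d = 50 − 2.03(9.5) + 0.028(5410) + 0.7(11) = 50 − 19.285 + 151.48 + 7.7 = 189.895.
∂Q_d/∂p = −2.03, so E_p = (−2.03)·(9.5/189.895) ≈ -0.102.
|E_p| < 1: demand is inelastic.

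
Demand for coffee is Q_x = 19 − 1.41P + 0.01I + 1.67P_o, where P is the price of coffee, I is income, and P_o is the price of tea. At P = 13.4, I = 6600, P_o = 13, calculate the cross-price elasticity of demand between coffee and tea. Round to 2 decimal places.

Substituting, Q_x = 19 − 1.41(13.4) + 0.01(6600) + 1.67(13) = 19 − 18.894 + 66 + 21.71 = 87.816.
∂Q_x/∂P_o = +1.67, so E_xy = 1.67·(13/87.816) ≈ 0.25.
E_xy > 0: the goods are substitutes.

0.25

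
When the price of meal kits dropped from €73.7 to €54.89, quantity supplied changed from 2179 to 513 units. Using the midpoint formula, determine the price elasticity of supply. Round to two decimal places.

%Δq = (513 − 2179)/[(2179 + 513)/2] = -1666/1346 ≈ -1.2377.
%Δp = (54.89 − 73.7)/[(73.7 + 54.89)/2] = -18.81/64.295 ≈ -0.2926.
Arc elasticity E = %Δq/%Δp ≈ -1.2377/-0.2926 ≈ 4.23.
|E| > 1: supply is elastic over this range.

4.23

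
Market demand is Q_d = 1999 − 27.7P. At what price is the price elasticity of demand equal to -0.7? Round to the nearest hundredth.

29.72

Set −bP/(a − bP) = −0.7 ⇒ bP = 0.7(a − bP) ⇒ bP(1+0.7) = 0.7·a.
P = 0.7·1999/(27.7·1.7) ≈ 29.72.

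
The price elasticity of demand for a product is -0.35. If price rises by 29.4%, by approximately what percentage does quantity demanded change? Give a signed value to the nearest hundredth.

%ΔQ ≈ E × %ΔP = (-0.35) × (29.4%) = -10.29%.

-10.29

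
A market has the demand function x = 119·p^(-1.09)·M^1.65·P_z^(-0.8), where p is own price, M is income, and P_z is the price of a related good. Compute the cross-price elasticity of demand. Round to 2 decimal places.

-0.80

For a Cobb–Douglas (constant-elasticity) form x = A·P_z^α·…, the elasticity with respect to P_z equals the exponent α at every point.
Here the exponent on P_z is -0.8, so the cross-price elasticity of demand is -0.80.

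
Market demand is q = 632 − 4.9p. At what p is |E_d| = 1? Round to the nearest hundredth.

64.49

For linear demand q = a − bp, E = −bp/(a − bp). |E| = 1 ⇒ bp = a − bp ⇒ p = a/(2b).
p = 632/(2·4.9) ≈ 64.49.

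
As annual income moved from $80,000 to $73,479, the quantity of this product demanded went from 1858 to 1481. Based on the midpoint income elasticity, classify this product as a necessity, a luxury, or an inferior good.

luxury

%ΔQ = (1481 − 1858)/[(1858+1481)/2] = -377/1669.5 ≈ -0.2258.
%ΔI = (73,479 − 80,000)/[(80,000+73,479)/2] = -6521/76739.5 ≈ -0.0850.
E_I = %ΔQ/%ΔI ≈ 2.657.
E_I > 1: normal good (luxury).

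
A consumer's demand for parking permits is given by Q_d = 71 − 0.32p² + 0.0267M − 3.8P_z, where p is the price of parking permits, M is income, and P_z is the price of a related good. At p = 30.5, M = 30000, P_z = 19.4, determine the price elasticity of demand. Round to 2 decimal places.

-1.19

First evaluate Q_d: 71 − 0.32(30.5)² + 0.0267(30000) − 3.8(19.4) = 71 − 297.68 + 801 − 73.72 = 500.6.
∂Q_d/∂p = −2·0.32·p = -19.52, so E_p = -19.52·(30.5/500.6) ≈ -1.19.
|E_p| > 1: demand is elastic.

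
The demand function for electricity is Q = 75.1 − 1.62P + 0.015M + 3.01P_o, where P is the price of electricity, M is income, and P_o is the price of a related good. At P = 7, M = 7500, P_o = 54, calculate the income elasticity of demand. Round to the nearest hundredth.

0.33

Substituting, Q = 75.1 − 1.62(7) + 0.015(7500) + 3.01(54) = 75.1 − 11.34 + 112.5 + 162.54 = 338.8.
∂Q/∂M = +0.015, so E_I = 0.015·(7500/338.8) ≈ 0.33.
E_I ∈ (0,1): normal good (necessity).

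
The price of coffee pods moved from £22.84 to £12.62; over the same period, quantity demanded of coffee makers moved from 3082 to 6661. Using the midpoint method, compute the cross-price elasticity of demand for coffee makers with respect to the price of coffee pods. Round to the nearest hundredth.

-1.27

%ΔQ_x = (6661 − 3082)/[(3082+6661)/2] = 3579/4871.5 ≈ 0.7347.
%ΔP_y = (12.62 − 22.84)/[(22.84+12.62)/2] ≈ -0.5764.
E_xy = 0.7347/-0.5764 ≈ -1.27.
E_xy < 0, so coffee makers and coffee pods are complements.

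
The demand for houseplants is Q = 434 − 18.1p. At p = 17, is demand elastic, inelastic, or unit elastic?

At p = 17, Q = 126.3.
dQ/dp = −18.1.
Point elasticity E = (dQ/dp)·(p/Q) = -18.1 × 17/126.3 ≈ -2.436.
|E| ≈ 2.436 > 1, so demand is elastic.

elastic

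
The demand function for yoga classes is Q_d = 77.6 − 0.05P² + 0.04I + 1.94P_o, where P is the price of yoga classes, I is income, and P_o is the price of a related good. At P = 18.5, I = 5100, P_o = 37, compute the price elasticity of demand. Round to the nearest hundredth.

Q_d = 77.6 − 0.05(18.5)² + 0.04(5100) + 1.94(37) = 77.6 − 17.1125 + 204 + 71.78 = 336.2675.
∂Q_d/∂P = −2·0.05·P = -1.85, so E_p = -1.85·(18.5/336.2675) ≈ -0.10.
|E_p| < 1: demand is inelastic.

-0.10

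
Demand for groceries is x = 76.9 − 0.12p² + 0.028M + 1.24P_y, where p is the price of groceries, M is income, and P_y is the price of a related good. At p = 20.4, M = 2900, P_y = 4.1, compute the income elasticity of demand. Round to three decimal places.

0.717

x = 76.9 − 0.12(20.4)² + 0.028(2900) + 1.24(4.1) = 76.9 − 49.9392 + 81.2 + 5.084 = 113.2448.
∂x/∂M = +0.028, so E_I = 0.028·(2900/113.2448) ≈ 0.717.
E_I ∈ (0,1): normal good (necessity).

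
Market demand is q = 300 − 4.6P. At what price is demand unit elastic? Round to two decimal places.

32.61

For linear demand q = a − bP, E = −bP/(a − bP). |E| = 1 ⇒ bP = a − bP ⇒ P = a/(2b).
P = 300/(2·4.6) ≈ 32.61.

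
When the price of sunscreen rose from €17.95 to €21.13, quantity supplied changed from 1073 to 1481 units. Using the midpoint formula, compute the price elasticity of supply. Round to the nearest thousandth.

1.963

%ΔQ = (1481 − 1073)/[(1073 + 1481)/2] = 408/1277 ≈ 0.3195.
%ΔP = (21.13 − 17.95)/[(17.95 + 21.13)/2] = 3.18/19.54 ≈ 0.1627.
Arc elasticity E = %ΔQ/%ΔP ≈ 0.3195/0.1627 ≈ 1.963.
|E| > 1: supply is elastic over this range.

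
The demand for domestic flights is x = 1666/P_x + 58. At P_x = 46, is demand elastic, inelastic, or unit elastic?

At P_x = 46, x = 94.2174.
dx/dP_x = −1666/P_x² = −0.7873.
Point elasticity E = (dx/dP_x)·(P_x/x) = -0.7873 × 46/94.2174 ≈ -0.384.
|E| ≈ 0.384 < 1, so demand is inelastic.

inelastic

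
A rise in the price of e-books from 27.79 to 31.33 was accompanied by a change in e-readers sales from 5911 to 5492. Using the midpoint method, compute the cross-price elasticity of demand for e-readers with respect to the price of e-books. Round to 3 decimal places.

-0.614

%ΔQ_x = (5492 − 5911)/[(5911+5492)/2] = -419/5701.5 ≈ -0.0735.
%ΔP_y = (31.33 − 27.79)/[(27.79+31.33)/2] ≈ 0.1198.
E_xy = -0.0735/0.1198 ≈ -0.614.
E_xy < 0, so e-readers and e-books are complements.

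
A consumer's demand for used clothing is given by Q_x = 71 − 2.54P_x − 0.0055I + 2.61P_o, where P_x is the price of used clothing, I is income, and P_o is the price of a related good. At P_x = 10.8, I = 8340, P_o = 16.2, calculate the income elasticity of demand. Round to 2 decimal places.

-1.15

Evaluating quantity at (P_x, I, P_o) gives Q_x = 71 − 2.54(10.8) − 0.0055(8340) + 2.61(16.2) = 71 − 27.432 − 45.87 + 42.282 = 39.98.
∂Q_x/∂I = −0.0055, so E_I = -0.0055·(8340/39.98) ≈ -1.15.
E_I < 0: inferior good.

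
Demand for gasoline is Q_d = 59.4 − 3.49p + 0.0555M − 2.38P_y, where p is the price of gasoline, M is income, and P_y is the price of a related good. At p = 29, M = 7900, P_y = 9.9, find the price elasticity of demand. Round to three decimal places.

-0.271

Substituting, Q_d = 59.4 − 3.49(29) + 0.0555(7900) − 2.38(9.9) = 59.4 − 101.21 + 438.45 − 23.562 = 373.078.
∂Q_d/∂p = −3.49, so E_p = (−3.49)·(29/373.078) ≈ -0.271.
|E_p| < 1: demand is inelastic.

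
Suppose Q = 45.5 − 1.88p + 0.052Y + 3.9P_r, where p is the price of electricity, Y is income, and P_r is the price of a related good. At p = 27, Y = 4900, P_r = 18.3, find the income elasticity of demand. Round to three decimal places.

First evaluate Q: 45.5 − 1.88(27) + 0.052(4900) + 3.9(18.3) = 45.5 − 50.76 + 254.8 + 71.37 = 320.91.
∂Q/∂Y = +0.052, so E_I = 0.052·(4900/320.91) ≈ 0.794.
E_I ∈ (0,1): normal good (necessity).

0.794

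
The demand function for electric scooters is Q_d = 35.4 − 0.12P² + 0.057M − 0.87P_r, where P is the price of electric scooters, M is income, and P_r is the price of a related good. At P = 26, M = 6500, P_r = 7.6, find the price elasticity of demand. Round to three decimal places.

-0.510

At the given point, Q_d = 35.4 − 0.12(26)² + 0.057(6500) − 0.87(7.6) = 35.4 − 81.12 + 370.5 − 6.612 = 318.168.
∂Q_d/∂P = −2·0.12·P = -6.24, so E_p = -6.24·(26/318.168) ≈ -0.510.
|E_p| < 1: demand is inelastic.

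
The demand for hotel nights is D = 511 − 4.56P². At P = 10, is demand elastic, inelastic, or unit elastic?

At P = 10, D = 55.
dD/dP = −2·4.56·P = −91.2.
Point elasticity E = (dD/dP)·(P/D) = -91.2 × 10/55 ≈ -16.582.
|E| ≈ 16.582 > 1, so demand is elastic.

elastic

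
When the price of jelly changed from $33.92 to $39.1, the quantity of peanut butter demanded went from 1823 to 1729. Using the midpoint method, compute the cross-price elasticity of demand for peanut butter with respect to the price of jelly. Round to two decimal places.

%ΔQ_x = (1729 − 1823)/[(1823+1729)/2] = -94/1776 ≈ -0.0529.
%ΔP_y = (39.1 − 33.92)/[(33.92+39.1)/2] ≈ 0.1419.
E_xy = -0.0529/0.1419 ≈ -0.37.
E_xy < 0, so peanut butter and jelly are complements.

-0.37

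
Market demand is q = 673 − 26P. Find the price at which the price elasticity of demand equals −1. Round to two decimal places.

For linear demand q = a − bP, E = −bP/(a − bP). |E| = 1 ⇒ bP = a − bP ⇒ P = a/(2b).
P = 673/(2·26) ≈ 12.94.

12.94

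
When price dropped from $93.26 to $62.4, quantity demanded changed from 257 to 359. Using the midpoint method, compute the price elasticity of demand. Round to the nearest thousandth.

-0.835

%Δq = (359 − 257)/[(257 + 359)/2] = 102/308 ≈ 0.3312.
%ΔP = (62.4 − 93.26)/[(93.26 + 62.4)/2] = -30.86/77.83 ≈ -0.3965.
Arc elasticity E = %Δq/%ΔP ≈ 0.3312/-0.3965 ≈ -0.835.
|E| < 1: demand is inelastic over this range.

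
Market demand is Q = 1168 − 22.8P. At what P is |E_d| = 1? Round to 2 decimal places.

25.61

For linear demand Q = a − bP, E = −bP/(a − bP). |E| = 1 ⇒ bP = a − bP ⇒ P = a/(2b).
P = 1168/(2·22.8) ≈ 25.61.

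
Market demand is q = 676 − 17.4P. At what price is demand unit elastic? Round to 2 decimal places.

19.43

For linear demand q = a − bP, E = −bP/(a − bP). |E| = 1 ⇒ bP = a − bP ⇒ P = a/(2b).
P = 676/(2·17.4) ≈ 19.43.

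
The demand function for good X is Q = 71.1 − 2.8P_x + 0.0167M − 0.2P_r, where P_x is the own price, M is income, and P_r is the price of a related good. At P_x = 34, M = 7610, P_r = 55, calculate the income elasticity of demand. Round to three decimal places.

First evaluate Q: 71.1 − 2.8(34) + 0.0167(7610) − 0.2(55) = 71.1 − 95.2 + 127.087 − 11 = 91.987.
∂Q/∂M = +0.0167, so E_I = 0.0167·(7610/91.987) ≈ 1.382.
E_I > 1: normal good (luxury).

1.382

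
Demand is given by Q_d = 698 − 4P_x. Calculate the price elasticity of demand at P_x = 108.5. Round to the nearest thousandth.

At P_x = 108.5, Q_d = 264.
dQ_d/dP_x = −4.
Point elasticity E = (dQ_d/dP_x)·(P_x/Q_d) = -4 × 108.5/264 ≈ -1.644.
|E| > 1, so demand is elastic at this price.

-1.644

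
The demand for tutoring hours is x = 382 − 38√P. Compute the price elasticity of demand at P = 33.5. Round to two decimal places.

-0.68

At P = 33.5, x = 162.0591.
dx/dP = −38/(2√P) = −38/(2·5.7879).
Point elasticity E = (dx/dP)·(P/x) = -3.2827 × 33.5/162.0591 ≈ -0.68.
|E| < 1, so demand is inelastic at this price.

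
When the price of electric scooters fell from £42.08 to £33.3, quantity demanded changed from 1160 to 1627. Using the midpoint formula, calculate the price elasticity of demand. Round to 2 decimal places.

%Δq = (1627 − 1160)/[(1160 + 1627)/2] = 467/1393.5 ≈ 0.3351.
%Δp = (33.3 − 42.08)/[(42.08 + 33.3)/2] = -8.78/37.69 ≈ -0.2330.
Arc elasticity E = %Δq/%Δp ≈ 0.3351/-0.2330 ≈ -1.44.
|E| > 1: demand is elastic over this range.

-1.44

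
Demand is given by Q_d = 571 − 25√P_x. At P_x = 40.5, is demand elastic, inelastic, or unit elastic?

At P_x = 40.5, Q_d = 411.901.
dQ_d/dP_x = −25/(2√P_x) = −25/(2·6.364).
Point elasticity E = (dQ_d/dP_x)·(P_x/Q_d) = -1.9642 × 40.5/411.901 ≈ -0.193.
|E| ≈ 0.193 < 1, so demand is inelastic.

inelastic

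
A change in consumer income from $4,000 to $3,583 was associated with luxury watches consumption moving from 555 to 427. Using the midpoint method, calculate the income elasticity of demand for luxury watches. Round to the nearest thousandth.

2.370

%ΔQ = (427 − 555)/[(555+427)/2] = -128/491 ≈ -0.2607.
%ΔI = (3,583 − 4,000)/[(4,000+3,583)/2] = -417/3791.5 ≈ -0.1100.
E_I = %ΔQ/%ΔI ≈ 2.370.
E_I > 1: normal good (luxury).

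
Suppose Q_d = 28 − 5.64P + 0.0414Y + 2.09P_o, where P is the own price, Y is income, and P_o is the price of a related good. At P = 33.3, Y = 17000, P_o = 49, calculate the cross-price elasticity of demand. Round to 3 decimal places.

0.158

Q_d = 28 − 5.64(33.3) + 0.0414(17000) + 2.09(49) = 28 − 187.812 + 703.8 + 102.41 = 646.398.
∂Q_d/∂P_o = +2.09, so E_xy = 2.09·(49/646.398) ≈ 0.158.
E_xy > 0: the goods are substitutes.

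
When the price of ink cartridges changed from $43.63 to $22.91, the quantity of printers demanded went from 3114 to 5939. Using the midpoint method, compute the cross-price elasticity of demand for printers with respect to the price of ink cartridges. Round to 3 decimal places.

%ΔQ_x = (5939 − 3114)/[(3114+5939)/2] = 2825/4526.5 ≈ 0.6241.
%ΔP_y = (22.91 − 43.63)/[(43.63+22.91)/2] ≈ -0.6228.
E_xy = 0.6241/-0.6228 ≈ -1.002.
E_xy < 0, so printers and ink cartridges are complements.

-1.002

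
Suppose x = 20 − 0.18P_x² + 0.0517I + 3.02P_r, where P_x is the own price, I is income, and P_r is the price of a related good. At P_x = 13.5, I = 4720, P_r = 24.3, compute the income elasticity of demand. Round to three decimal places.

Evaluating quantity at (P_x, I, P_r) gives x = 20 − 0.18(13.5)² + 0.0517(4720) + 3.02(24.3) = 20 − 32.805 + 244.024 + 73.386 = 304.605.
∂x/∂I = +0.0517, so E_I = 0.0517·(4720/304.605) ≈ 0.801.
E_I ∈ (0,1): normal good (necessity).

0.801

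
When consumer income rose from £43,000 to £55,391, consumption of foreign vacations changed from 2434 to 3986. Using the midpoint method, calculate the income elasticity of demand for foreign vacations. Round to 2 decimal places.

1.92

%ΔQ = (3986 − 2434)/[(2434+3986)/2] = 1552/3210 ≈ 0.4835.
%ΔY = (55,391 − 43,000)/[(43,000+55,391)/2] = 12391/49195.5 ≈ 0.2519.
E_I = %ΔQ/%ΔY ≈ 1.92.
E_I > 1: normal good (luxury).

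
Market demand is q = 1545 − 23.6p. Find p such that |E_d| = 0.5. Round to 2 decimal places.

21.82

Set −bp/(a − bp) = −0.5 ⇒ bp = 0.5(a − bp) ⇒ bp(1+0.5) = 0.5·a.
p = 0.5·1545/(23.6·1.5) ≈ 21.82.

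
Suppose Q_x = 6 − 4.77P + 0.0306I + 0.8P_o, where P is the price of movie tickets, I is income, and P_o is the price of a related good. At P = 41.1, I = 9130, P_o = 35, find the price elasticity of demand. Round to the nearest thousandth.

-1.671

Q_x = 6 − 4.77(41.1) + 0.0306(9130) + 0.8(35) = 6 − 196.047 + 279.378 + 28 = 117.331.
∂Q_x/∂P = −4.77, so E_p = (−4.77)·(41.1/117.331) ≈ -1.671.
|E_p| > 1: demand is elastic.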